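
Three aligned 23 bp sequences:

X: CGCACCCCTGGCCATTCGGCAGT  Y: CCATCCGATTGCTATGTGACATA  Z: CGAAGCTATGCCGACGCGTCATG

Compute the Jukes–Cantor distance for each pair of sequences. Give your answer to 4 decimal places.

X–Y: 12/23 sites differ → p ≈ 0.521739, d = −0.75 ln(1 − 0.695652) = 0.892188 ≈ 0.8922.
X–Z: 11/23 sites differ → p ≈ 0.478261, d = −0.75 ln(1 − 0.637681) = 0.761423 ≈ 0.7614.
Y–Z: 11/23 sites differ → p ≈ 0.478261, d = −0.75 ln(1 − 0.637681) = 0.761423 ≈ 0.7614.

d(X,Y) = 0.8922, d(X,Z) = 0.7614, d(Y,Z) = 0.7614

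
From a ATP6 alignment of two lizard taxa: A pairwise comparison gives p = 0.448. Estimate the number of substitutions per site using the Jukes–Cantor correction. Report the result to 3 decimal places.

0.682

d = −(3/4) ln(1 − 4p/3) = −0.75 ln(1 − 0.597333) = −0.75 ln(0.402667)
  = −0.75 × (-0.909645) = 0.682234 substitutions/site.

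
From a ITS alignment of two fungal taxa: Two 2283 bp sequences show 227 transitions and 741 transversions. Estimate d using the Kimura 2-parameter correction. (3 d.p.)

0.632

P = 227/2283 ≈ 0.099431 and Q = 741/2283 ≈ 0.324573.
Under the Kimura two-parameter model, d = −½ ln(1 − 2P − Q) − ¼ ln(1 − 2Q).
1 − 2P − Q = 0.476565, giving −½ ln(0.476565) = 0.370576.
1 − 2Q = 0.350854, giving −¼ ln(0.350854) = 0.261846.
d = 0.370576 + 0.261846 = 0.632422.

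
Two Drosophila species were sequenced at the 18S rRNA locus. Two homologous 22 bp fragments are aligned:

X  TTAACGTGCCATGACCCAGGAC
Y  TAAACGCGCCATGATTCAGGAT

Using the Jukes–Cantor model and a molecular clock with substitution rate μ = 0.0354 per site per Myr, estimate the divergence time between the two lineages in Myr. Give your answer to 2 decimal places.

3.82

The sequences differ at 5 of 22 sites (2, 7, 15, 16, 22), so p = 5/22 ≈ 0.227273.
d = −(3/4) ln(1 − 4p/3) = −0.75 ln(1 − 0.303031) = −0.75 ln(0.696969)
  = −0.75 × (-0.361014) = 0.270761 substitutions/site.
Under a molecular clock d = 2μt, so t = d/(2μ) = 0.270761 / (2 × 0.0354) = 3.82 Myr.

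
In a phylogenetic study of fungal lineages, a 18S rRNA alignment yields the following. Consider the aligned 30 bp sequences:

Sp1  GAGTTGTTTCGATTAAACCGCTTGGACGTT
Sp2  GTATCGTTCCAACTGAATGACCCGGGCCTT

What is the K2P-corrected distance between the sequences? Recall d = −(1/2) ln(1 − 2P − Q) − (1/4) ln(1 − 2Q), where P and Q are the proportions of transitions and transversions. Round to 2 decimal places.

Of 30 sites, 11 differences are transitions and 3 are transversions, so P = 11/30 ≈ 0.366667 and Q = 3/30 = 0.1.
Under the Kimura two-parameter model, d = −½ ln(1 − 2P − Q) − ¼ ln(1 − 2Q).
1 − 2P − Q = 0.166666, giving −½ ln(0.166666) = 0.895882.
1 − 2Q = 0.8, giving −¼ ln(0.8) = 0.055786.
d = 0.895882 + 0.055786 = 0.951668.

0.95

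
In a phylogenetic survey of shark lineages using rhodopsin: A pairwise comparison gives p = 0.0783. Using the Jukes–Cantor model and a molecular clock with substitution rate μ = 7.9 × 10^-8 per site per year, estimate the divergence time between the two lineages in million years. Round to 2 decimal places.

d = −(3/4) ln(1 − 4p/3) = −0.75 ln(1 − 0.1044) = −0.75 ln(0.8956)
  = −0.75 × (-0.110261) = 0.082696 substitutions/site.
Under a molecular clock d = 2μt, so t = d/(2μ) = 0.082696 / (2 × 7.9 × 10^-8) = 0.52 million years.

0.52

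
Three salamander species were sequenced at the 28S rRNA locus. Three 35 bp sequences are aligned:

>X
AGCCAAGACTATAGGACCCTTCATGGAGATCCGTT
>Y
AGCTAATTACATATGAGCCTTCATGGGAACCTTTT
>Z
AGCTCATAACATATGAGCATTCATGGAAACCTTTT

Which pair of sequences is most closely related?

X–Y: 12/35 differ, p = 0.343, d = 0.458.
X–Z: 12/35 differ, p = 0.343, d = 0.458.
Y–Z: 4/35 differ, p = 0.114, d = 0.124.
The smallest distance is between Y and Z.

Y and Z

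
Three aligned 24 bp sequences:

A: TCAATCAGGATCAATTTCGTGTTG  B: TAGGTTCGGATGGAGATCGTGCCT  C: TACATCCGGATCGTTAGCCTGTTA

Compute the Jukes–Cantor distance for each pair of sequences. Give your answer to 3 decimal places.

d(A,B) = 0.824, d(A,C) = 0.520, d(B,C) = 0.708

A–B: 12/24 sites differ → p = 0.5, d = −0.75 ln(1 − 0.666667) = 0.823960 ≈ 0.824.
A–C: 9/24 sites differ → p = 0.375, d = −0.75 ln(1 − 0.5) = 0.519860 ≈ 0.520.
B–C: 11/24 sites differ → p ≈ 0.458333, d = −0.75 ln(1 − 0.611111) = 0.708346 ≈ 0.708.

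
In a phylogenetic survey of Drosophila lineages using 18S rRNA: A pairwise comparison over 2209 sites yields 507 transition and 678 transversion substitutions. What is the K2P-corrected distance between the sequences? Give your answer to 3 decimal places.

P = 507/2209 ≈ 0.229516 and Q = 678/2209 ≈ 0.306926.
Under the Kimura two-parameter model, d = −½ ln(1 − 2P − Q) − ¼ ln(1 − 2Q).
1 − 2P − Q = 0.234042, giving −½ ln(0.234042) = 0.726127.
1 − 2Q = 0.386148, giving −¼ ln(0.386148) = 0.237884.
d = 0.726127 + 0.237884 = 0.964011.

0.964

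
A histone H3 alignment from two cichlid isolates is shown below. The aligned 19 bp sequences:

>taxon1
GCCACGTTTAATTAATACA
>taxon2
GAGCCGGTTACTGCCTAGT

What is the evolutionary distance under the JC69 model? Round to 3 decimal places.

The sequences differ at 10 of 19 sites (2, 3, 4, 7, 11, 13, 14, 15, 18, 19), so p = 10/19 ≈ 0.526316.
d = −(3/4) ln(1 − 4p/3) = −0.75 ln(1 − 0.701755) = −0.75 ln(0.298245)
  = −0.75 × (-1.209840) = 0.907380 substitutions/site.

0.907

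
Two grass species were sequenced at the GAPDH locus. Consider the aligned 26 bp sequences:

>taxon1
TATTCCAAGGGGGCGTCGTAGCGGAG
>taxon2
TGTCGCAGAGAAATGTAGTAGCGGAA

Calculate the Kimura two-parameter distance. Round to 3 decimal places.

Of 26 sites, 9 differences are transitions and 2 are transversions, so P = 9/26 ≈ 0.346154 and Q = 2/26 ≈ 0.076923.
Under the Kimura two-parameter model, d = −½ ln(1 − 2P − Q) − ¼ ln(1 − 2Q).
1 − 2P − Q = 0.230769, giving −½ ln(0.230769) = 0.733169.
1 − 2Q = 0.846154, giving −¼ ln(0.846154) = 0.041763.
d = 0.733169 + 0.041763 = 0.774932.

0.775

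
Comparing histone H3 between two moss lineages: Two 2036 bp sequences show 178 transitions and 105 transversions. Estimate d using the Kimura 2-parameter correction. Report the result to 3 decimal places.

0.156

P = 178/2036 ≈ 0.087426 and Q = 105/2036 ≈ 0.051572.
Under the Kimura two-parameter model, d = −½ ln(1 − 2P − Q) − ¼ ln(1 − 2Q).
1 − 2P − Q = 0.773576, giving −½ ln(0.773576) = 0.128366.
1 − 2Q = 0.896856, giving −¼ ln(0.896856) = 0.027215.
d = 0.128366 + 0.027215 = 0.155581.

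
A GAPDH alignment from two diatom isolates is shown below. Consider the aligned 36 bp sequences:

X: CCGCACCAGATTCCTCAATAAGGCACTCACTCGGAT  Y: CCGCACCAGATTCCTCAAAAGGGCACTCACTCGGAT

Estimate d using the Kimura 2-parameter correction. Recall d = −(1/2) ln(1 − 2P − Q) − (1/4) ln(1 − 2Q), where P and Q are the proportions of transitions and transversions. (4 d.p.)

0.0578

Of 36 sites, 1 differences are transitions and 1 are transversions, so P = 1/36 ≈ 0.027778 and Q = 1/36 ≈ 0.027778.
Under the Kimura two-parameter model, d = −½ ln(1 − 2P − Q) − ¼ ln(1 − 2Q).
1 − 2P − Q = 0.916666, giving −½ ln(0.916666) = 0.043506.
1 − 2Q = 0.944444, giving −¼ ln(0.944444) = 0.014290.
d = 0.043506 + 0.014290 = 0.057796.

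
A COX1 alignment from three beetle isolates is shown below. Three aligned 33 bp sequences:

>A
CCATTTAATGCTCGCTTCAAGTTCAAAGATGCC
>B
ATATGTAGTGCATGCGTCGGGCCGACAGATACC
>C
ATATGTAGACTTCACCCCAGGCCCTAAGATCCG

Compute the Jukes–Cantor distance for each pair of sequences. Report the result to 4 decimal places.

d(A,B) = 0.6254, d(A,C) = 0.7798, d(B,C) = 0.6254

A–B: 14/33 sites differ → p ≈ 0.424242, d = −0.75 ln(1 − 0.565656) = 0.625439 ≈ 0.6254.
A–C: 16/33 sites differ → p ≈ 0.484848, d = −0.75 ln(1 − 0.646464) = 0.779827 ≈ 0.7798.
B–C: 14/33 sites differ → p ≈ 0.424242, d = −0.75 ln(1 − 0.565656) = 0.625439 ≈ 0.6254.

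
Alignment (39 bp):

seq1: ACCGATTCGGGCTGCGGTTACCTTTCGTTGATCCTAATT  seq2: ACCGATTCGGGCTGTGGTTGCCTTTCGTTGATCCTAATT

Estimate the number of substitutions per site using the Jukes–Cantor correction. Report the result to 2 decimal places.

0.05

The sequences differ at 2 of 39 sites (15, 20), so p = 2/39 ≈ 0.051282.
d = −(3/4) ln(1 − 4p/3) = −0.75 ln(1 − 0.068376) = −0.75 ln(0.931624)
  = −0.75 × (-0.070826) = 0.053120 substitutions/site.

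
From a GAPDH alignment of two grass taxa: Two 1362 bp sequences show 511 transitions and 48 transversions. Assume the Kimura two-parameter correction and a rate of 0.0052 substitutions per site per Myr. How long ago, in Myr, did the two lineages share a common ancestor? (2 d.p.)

P = 511/1362 ≈ 0.375184 and Q = 48/1362 ≈ 0.035242.
Under the Kimura two-parameter model, d = −½ ln(1 − 2P − Q) − ¼ ln(1 − 2Q).
1 − 2P − Q = 0.21439, giving −½ ln(0.21439) = 0.769979.
1 − 2Q = 0.929516, giving −¼ ln(0.929516) = 0.018273.
d = 0.769979 + 0.018273 = 0.788252.
Under a molecular clock d = 2μt, so t = d/(2μ) = 0.788252 / (2 × 0.0052) = 75.79 Myr.

75.79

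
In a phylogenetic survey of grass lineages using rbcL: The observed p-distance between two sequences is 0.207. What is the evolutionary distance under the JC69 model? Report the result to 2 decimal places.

0.24

d = −(3/4) ln(1 − 4p/3) = −0.75 ln(1 − 0.276) = −0.75 ln(0.724)
  = −0.75 × (-0.322964) = 0.242223 substitutions/site.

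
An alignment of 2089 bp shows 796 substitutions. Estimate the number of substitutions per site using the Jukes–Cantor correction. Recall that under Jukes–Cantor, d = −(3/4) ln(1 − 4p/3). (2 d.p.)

p = 796/2089 ≈ 0.381044.
d = −(3/4) ln(1 − 4p/3) = −0.75 ln(1 − 0.508059) = −0.75 ln(0.491941)
  = −0.75 × (-0.709396) = 0.532047 substitutions/site.

0.53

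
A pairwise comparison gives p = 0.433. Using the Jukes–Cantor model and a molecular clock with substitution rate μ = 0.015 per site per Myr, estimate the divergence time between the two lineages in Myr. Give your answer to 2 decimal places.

d = −(3/4) ln(1 − 4p/3) = −0.75 ln(1 − 0.577333) = −0.75 ln(0.422667)
  = −0.75 × (-0.861171) = 0.645878 substitutions/site.
Under a molecular clock d = 2μt, so t = d/(2μ) = 0.645878 / (2 × 0.015) = 21.53 Myr.

21.53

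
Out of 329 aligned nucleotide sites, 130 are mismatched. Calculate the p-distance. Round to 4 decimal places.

0.3951

p = 130/329 = 0.395136… ≈ 0.3951 (to 4 d.p.).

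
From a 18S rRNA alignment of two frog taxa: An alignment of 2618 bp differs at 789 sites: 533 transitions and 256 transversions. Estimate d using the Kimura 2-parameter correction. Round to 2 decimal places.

0.41

P = 533/2618 ≈ 0.203591 and Q = 256/2618 ≈ 0.097785.
Under the Kimura two-parameter model, d = −½ ln(1 − 2P − Q) − ¼ ln(1 − 2Q).
1 − 2P − Q = 0.495033, giving −½ ln(0.495033) = 0.351565.
1 − 2Q = 0.80443, giving −¼ ln(0.80443) = 0.054405.
d = 0.351565 + 0.054405 = 0.405970.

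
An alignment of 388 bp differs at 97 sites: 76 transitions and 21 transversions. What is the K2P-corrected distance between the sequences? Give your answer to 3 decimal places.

0.324

P = 76/388 ≈ 0.195876 and Q = 21/388 ≈ 0.054124.
Under the Kimura two-parameter model, d = −½ ln(1 − 2P − Q) − ¼ ln(1 − 2Q).
1 − 2P − Q = 0.554124, giving −½ ln(0.554124) = 0.295183.
1 − 2Q = 0.891752, giving −¼ ln(0.891752) = 0.028642.
d = 0.295183 + 0.028642 = 0.323825.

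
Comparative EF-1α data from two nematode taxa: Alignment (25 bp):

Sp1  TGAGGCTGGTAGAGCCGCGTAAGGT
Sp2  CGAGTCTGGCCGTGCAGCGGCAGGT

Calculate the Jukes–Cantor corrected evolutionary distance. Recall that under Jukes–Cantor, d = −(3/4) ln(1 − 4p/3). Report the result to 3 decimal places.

The sequences differ at 8 of 25 sites (1, 5, 10, 11, 13, 16, 20, 21), so p = 8/25 = 0.32.
d = −(3/4) ln(1 − 4p/3) = −0.75 ln(1 − 0.426667) = −0.75 ln(0.573333)
  = −0.75 × (-0.556289) = 0.417217 substitutions/site.

0.417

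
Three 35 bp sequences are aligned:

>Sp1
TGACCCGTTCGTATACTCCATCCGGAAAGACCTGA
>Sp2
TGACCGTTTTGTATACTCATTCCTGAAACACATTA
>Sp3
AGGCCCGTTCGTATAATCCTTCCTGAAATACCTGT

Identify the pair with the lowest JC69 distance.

Sp1 and Sp3

Sp1–Sp2: 9/35 differ, p = 0.257, d = 0.315.
Sp1–Sp3: 7/35 differ, p = 0.200, d = 0.233.
Sp2–Sp3: 11/35 differ, p = 0.314, d = 0.407.
The smallest distance is between Sp1 and Sp3.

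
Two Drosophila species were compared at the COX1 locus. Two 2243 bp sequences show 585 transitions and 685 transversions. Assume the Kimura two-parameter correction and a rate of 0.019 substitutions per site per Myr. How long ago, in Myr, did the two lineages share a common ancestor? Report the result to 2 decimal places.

29.29

P = 585/2243 ≈ 0.260811 and Q = 685/2243 ≈ 0.305395.
Under the Kimura two-parameter model, d = −½ ln(1 − 2P − Q) − ¼ ln(1 − 2Q).
1 − 2P − Q = 0.172983, giving −½ ln(0.172983) = 0.877281.
1 − 2Q = 0.38921, giving −¼ ln(0.38921) = 0.235909.
d = 0.877281 + 0.235909 = 1.113190.
Under a molecular clock d = 2μt, so t = d/(2μ) = 1.113190 / (2 × 0.019) = 29.29 Myr.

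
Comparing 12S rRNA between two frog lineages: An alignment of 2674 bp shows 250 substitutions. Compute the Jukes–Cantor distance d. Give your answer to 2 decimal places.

p = 250/2674 ≈ 0.093493.
d = −(3/4) ln(1 − 4p/3) = −0.75 ln(1 − 0.124657) = −0.75 ln(0.875343)
  = −0.75 × (-0.133139) = 0.099854 substitutions/site.

0.10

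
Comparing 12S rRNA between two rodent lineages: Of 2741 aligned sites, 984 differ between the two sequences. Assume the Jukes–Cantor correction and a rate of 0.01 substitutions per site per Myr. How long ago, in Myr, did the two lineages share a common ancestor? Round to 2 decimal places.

24.43

p = 984/2741 ≈ 0.358993.
d = −(3/4) ln(1 − 4p/3) = −0.75 ln(1 − 0.478657) = −0.75 ln(0.521343)
  = −0.75 × (-0.651347) = 0.488510 substitutions/site.
Under a molecular clock d = 2μt, so t = d/(2μ) = 0.488510 / (2 × 0.01) = 24.43 Myr.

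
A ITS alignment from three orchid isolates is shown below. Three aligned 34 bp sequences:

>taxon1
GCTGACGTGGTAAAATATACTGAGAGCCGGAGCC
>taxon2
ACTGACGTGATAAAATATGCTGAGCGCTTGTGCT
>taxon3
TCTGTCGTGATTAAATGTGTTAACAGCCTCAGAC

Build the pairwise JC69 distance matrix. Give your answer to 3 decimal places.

d(taxon1,taxon2) = 0.282, d(taxon1,taxon3) = 0.477, d(taxon2,taxon3) = 0.535

taxon1–taxon2: 8/34 sites differ → p ≈ 0.235294, d = −0.75 ln(1 − 0.313725) = 0.282358 ≈ 0.282.
taxon1–taxon3: 12/34 sites differ → p ≈ 0.352941, d = −0.75 ln(1 − 0.470588) = 0.476991 ≈ 0.477.
taxon2–taxon3: 13/34 sites differ → p ≈ 0.382353, d = −0.75 ln(1 − 0.509804) = 0.534712 ≈ 0.535.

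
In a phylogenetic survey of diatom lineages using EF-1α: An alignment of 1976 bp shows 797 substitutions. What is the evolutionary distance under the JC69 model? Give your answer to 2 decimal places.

0.58

p = 797/1976 ≈ 0.40334.
d = −(3/4) ln(1 − 4p/3) = −0.75 ln(1 − 0.537787) = −0.75 ln(0.462213)
  = −0.75 × (-0.771729) = 0.578797 substitutions/site.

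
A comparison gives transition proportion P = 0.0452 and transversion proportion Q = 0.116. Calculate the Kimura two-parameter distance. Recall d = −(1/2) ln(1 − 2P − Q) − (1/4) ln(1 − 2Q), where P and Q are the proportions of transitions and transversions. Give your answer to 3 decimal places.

0.182

Under the Kimura two-parameter model, d = −½ ln(1 − 2P − Q) − ¼ ln(1 − 2Q).
1 − 2P − Q = 0.7936, giving −½ ln(0.7936) = 0.115588.
1 − 2Q = 0.768, giving −¼ ln(0.768) = 0.065991.
d = 0.115588 + 0.065991 = 0.181579.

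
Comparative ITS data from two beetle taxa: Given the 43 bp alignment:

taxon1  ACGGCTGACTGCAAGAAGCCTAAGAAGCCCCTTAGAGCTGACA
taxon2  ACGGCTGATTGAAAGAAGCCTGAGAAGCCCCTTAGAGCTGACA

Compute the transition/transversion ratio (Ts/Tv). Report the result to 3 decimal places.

Transitions are A↔G and C↔T; transversions are all other mismatches.
Transitions: 2. Transversions: 1.
R = 2/1 = 2.000.

2.000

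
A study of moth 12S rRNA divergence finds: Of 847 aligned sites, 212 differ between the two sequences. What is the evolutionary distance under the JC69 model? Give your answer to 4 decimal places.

p = 212/847 ≈ 0.250295.
d = −(3/4) ln(1 − 4p/3) = −0.75 ln(1 − 0.333727) = −0.75 ln(0.666273)
  = −0.75 × (-0.406056) = 0.304542 substitutions/site.

0.3045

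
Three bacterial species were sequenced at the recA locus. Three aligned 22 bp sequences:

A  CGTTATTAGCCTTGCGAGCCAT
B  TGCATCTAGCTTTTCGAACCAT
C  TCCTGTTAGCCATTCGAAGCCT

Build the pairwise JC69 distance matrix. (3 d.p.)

d(A,B) = 0.497, d(A,C) = 0.591, d(B,C) = 0.497

A–B: 8/22 sites differ → p ≈ 0.363636, d = −0.75 ln(1 − 0.484848) = 0.497470 ≈ 0.497.
A–C: 9/22 sites differ → p ≈ 0.409091, d = −0.75 ln(1 − 0.545455) = 0.591344 ≈ 0.591.
B–C: 8/22 sites differ → p ≈ 0.363636, d = −0.75 ln(1 − 0.484848) = 0.497470 ≈ 0.497.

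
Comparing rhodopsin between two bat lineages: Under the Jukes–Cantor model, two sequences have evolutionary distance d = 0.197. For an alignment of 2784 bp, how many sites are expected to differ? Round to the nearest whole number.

Invert JC69: p = (3/4)(1 − e^(−4d/3)) = 0.75 × (1 − e^(-0.262667)) = 0.75 × (1 − 0.768998) = 0.173252.
Expected differing sites = pL ≈ 0.173252 × 2784 = 482.333568 ≈ 482.

482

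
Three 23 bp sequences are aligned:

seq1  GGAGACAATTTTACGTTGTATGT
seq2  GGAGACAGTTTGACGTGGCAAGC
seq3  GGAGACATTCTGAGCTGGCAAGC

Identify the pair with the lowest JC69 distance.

seq2 and seq3

seq1–seq2: 6/23 differ, p = 0.261, d = 0.321.
seq1–seq3: 9/23 differ, p = 0.391, d = 0.553.
seq2–seq3: 4/23 differ, p = 0.174, d = 0.198.
The smallest distance is between seq2 and seq3.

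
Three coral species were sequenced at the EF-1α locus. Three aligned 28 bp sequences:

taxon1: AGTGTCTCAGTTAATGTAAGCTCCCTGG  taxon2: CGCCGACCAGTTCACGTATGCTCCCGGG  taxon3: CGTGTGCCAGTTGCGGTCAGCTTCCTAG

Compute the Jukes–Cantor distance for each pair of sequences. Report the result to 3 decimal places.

d(taxon1,taxon2) = 0.485, d(taxon1,taxon3) = 0.420, d(taxon2,taxon3) = 0.635

taxon1–taxon2: 10/28 sites differ → p ≈ 0.357143, d = −0.75 ln(1 − 0.476191) = 0.484971 ≈ 0.485.
taxon1–taxon3: 9/28 sites differ → p ≈ 0.321429, d = −0.75 ln(1 − 0.428572) = 0.419713 ≈ 0.420.
taxon2–taxon3: 12/28 sites differ → p ≈ 0.428571, d = −0.75 ln(1 − 0.571428) = 0.635472 ≈ 0.635.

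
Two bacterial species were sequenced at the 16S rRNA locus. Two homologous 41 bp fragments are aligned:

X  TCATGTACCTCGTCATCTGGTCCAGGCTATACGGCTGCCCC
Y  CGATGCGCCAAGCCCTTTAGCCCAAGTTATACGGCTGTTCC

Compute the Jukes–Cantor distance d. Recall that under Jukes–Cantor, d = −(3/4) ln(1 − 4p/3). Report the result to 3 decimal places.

The sequences differ at 15 of 41 sites, so p = 15/41 ≈ 0.365854.
d = −(3/4) ln(1 − 4p/3) = −0.75 ln(1 − 0.487805) = −0.75 ln(0.512195)
  = −0.75 × (-0.669050) = 0.501788 substitutions/site.

0.502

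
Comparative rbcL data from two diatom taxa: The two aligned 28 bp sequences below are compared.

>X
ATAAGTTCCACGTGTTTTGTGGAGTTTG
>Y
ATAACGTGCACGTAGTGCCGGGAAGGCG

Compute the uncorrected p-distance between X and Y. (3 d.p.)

The sequences differ at 13 of 28 positions.
p = 13/28 = 0.464285… ≈ 0.464 (to 3 d.p.).

0.464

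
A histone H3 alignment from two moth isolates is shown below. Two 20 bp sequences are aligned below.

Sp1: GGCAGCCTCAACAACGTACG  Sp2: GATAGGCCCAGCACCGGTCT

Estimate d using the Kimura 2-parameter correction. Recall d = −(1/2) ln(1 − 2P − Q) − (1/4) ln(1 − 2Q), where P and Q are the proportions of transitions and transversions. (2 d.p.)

Of 20 sites, 4 differences are transitions and 5 are transversions, so P = 4/20 = 0.2 and Q = 5/20 = 0.25.
Under the Kimura two-parameter model, d = −½ ln(1 − 2P − Q) − ¼ ln(1 − 2Q).
1 − 2P − Q = 0.35, giving −½ ln(0.35) = 0.524911.
1 − 2Q = 0.5, giving −¼ ln(0.5) = 0.173287.
d = 0.524911 + 0.173287 = 0.698198.

0.70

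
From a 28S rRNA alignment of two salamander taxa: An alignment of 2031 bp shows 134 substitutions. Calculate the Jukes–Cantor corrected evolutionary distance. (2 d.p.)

p = 134/2031 ≈ 0.065977.
d = −(3/4) ln(1 − 4p/3) = −0.75 ln(1 − 0.087969) = −0.75 ln(0.912031)
  = −0.75 × (-0.092081) = 0.069061 substitutions/site.

0.07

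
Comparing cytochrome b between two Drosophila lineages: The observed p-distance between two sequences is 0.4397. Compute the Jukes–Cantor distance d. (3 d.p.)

d = −(3/4) ln(1 − 4p/3) = −0.75 ln(1 − 0.586267) = −0.75 ln(0.413733)
  = −0.75 × (-0.882534) = 0.661901 substitutions/site.

0.662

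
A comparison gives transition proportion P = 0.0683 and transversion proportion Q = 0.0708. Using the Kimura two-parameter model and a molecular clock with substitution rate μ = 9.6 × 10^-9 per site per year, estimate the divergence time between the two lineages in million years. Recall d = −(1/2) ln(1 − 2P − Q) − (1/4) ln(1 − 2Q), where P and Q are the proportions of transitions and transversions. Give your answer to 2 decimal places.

8.04

Under the Kimura two-parameter model, d = −½ ln(1 − 2P − Q) − ¼ ln(1 − 2Q).
1 − 2P − Q = 0.7926, giving −½ ln(0.7926) = 0.116218.
1 − 2Q = 0.8584, giving −¼ ln(0.8584) = 0.038171.
d = 0.116218 + 0.038171 = 0.154389.
Under a molecular clock d = 2μt, so t = d/(2μ) = 0.154389 / (2 × 9.6 × 10^-9) = 8.04 million years.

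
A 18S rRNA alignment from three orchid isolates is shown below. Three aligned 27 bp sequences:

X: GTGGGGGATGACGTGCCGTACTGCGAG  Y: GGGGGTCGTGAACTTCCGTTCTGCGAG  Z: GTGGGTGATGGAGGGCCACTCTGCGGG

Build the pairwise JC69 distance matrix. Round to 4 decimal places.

d(X,Y) = 0.3770, d(X,Z) = 0.3770, d(Y,Z) = 0.5107

X–Y: 8/27 sites differ → p ≈ 0.296296, d = −0.75 ln(1 − 0.395061) = 0.376971 ≈ 0.3770.
X–Z: 8/27 sites differ → p ≈ 0.296296, d = −0.75 ln(1 − 0.395061) = 0.376971 ≈ 0.3770.
Y–Z: 10/27 sites differ → p ≈ 0.37037, d = −0.75 ln(1 − 0.493827) = 0.510658 ≈ 0.5107.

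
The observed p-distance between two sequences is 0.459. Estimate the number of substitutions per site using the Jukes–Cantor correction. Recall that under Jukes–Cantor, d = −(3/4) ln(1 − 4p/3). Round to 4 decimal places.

d = −(3/4) ln(1 − 4p/3) = −0.75 ln(1 − 0.612) = −0.75 ln(0.388)
  = −0.75 × (-0.946750) = 0.710063 substitutions/site.

0.7101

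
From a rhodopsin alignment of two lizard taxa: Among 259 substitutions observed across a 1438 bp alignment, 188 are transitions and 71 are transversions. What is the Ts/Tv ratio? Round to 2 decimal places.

R = 188/71 = 2.647887… ≈ 2.65 (to 2 d.p.).

2.65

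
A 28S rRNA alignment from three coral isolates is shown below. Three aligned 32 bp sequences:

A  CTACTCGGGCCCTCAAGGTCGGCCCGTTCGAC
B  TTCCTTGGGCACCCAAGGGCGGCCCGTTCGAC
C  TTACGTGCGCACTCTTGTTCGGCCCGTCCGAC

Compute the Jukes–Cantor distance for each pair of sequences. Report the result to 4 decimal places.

A–B: 6/32 sites differ → p = 0.1875, d = −0.75 ln(1 − 0.25) = 0.215762 ≈ 0.2158.
A–C: 9/32 sites differ → p = 0.28125, d = −0.75 ln(1 − 0.375) = 0.352503 ≈ 0.3525.
B–C: 9/32 sites differ → p = 0.28125, d = −0.75 ln(1 − 0.375) = 0.352503 ≈ 0.3525.

d(A,B) = 0.2158, d(A,C) = 0.3525, d(B,C) = 0.3525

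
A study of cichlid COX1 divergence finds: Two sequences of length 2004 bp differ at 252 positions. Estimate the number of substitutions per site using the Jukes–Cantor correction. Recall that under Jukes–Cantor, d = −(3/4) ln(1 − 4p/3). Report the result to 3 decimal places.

p = 252/2004 ≈ 0.125749.
d = −(3/4) ln(1 − 4p/3) = −0.75 ln(1 − 0.167665) = −0.75 ln(0.832335)
  = −0.75 × (-0.183520) = 0.137640 substitutions/site.

0.138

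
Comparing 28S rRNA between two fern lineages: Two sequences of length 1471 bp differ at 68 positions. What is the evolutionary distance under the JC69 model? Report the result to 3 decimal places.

0.048

p = 68/1471 ≈ 0.046227.
d = −(3/4) ln(1 − 4p/3) = −0.75 ln(1 − 0.061636) = −0.75 ln(0.938364)
  = −0.75 × (-0.063617) = 0.047713 substitutions/site.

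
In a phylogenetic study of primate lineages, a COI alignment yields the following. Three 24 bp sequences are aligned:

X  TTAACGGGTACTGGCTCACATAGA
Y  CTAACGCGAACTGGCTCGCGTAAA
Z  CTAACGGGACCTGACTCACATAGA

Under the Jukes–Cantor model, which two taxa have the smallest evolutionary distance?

X and Z

X–Y: 6/24 differ, p = 0.250, d = 0.304.
X–Z: 4/24 differ, p = 0.167, d = 0.188.
Y–Z: 6/24 differ, p = 0.250, d = 0.304.
The smallest distance is between X and Z.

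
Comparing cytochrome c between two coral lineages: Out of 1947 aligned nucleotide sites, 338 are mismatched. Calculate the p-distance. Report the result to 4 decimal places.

0.1736

p = 338/1947 = 0.173600… ≈ 0.1736 (to 4 d.p.).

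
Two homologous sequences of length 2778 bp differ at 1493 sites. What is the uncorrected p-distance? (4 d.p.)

0.5374

p = 1493/2778 = 0.537437… ≈ 0.5374 (to 4 d.p.).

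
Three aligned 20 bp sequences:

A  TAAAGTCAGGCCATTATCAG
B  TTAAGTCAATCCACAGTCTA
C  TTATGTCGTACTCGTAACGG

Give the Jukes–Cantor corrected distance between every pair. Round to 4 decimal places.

A–B: 8/20 sites differ → p = 0.4, d = −0.75 ln(1 − 0.533333) = 0.571605 ≈ 0.5716.
A–C: 10/20 sites differ → p = 0.5, d = −0.75 ln(1 − 0.666667) = 0.823960 ≈ 0.8240.
B–C: 12/20 sites differ → p = 0.6, d = −0.75 ln(1 − 0.8) = 1.207078 ≈ 1.2071.

d(A,B) = 0.5716, d(A,C) = 0.8240, d(B,C) = 1.2071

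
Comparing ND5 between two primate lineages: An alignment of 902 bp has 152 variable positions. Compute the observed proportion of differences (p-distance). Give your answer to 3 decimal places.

p = 152/902 = 0.168514… ≈ 0.169 (to 3 d.p.).

0.169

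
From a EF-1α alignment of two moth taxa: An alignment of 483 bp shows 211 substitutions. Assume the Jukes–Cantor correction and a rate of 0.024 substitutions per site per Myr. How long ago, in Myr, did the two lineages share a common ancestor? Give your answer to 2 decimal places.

p = 211/483 ≈ 0.436853.
d = −(3/4) ln(1 − 4p/3) = −0.75 ln(1 − 0.582471) = −0.75 ln(0.417529)
  = −0.75 × (-0.873401) = 0.655051 substitutions/site.
Under a molecular clock d = 2μt, so t = d/(2μ) = 0.655051 / (2 × 0.024) = 13.65 Myr.

13.65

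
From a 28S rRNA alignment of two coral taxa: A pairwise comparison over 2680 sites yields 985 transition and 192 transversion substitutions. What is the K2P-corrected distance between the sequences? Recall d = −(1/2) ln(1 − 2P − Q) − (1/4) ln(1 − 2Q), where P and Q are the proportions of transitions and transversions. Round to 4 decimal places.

P = 985/2680 ≈ 0.367537 and Q = 192/2680 ≈ 0.071642.
Under the Kimura two-parameter model, d = −½ ln(1 − 2P − Q) − ¼ ln(1 − 2Q).
1 − 2P − Q = 0.193284, giving −½ ln(0.193284) = 0.821797.
1 − 2Q = 0.856716, giving −¼ ln(0.856716) = 0.038662.
d = 0.821797 + 0.038662 = 0.860459.

0.8605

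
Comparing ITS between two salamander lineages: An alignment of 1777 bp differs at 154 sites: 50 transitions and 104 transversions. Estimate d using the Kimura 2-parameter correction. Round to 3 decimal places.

P = 50/1777 ≈ 0.028137 and Q = 104/1777 ≈ 0.058526.
Under the Kimura two-parameter model, d = −½ ln(1 − 2P − Q) − ¼ ln(1 − 2Q).
1 − 2P − Q = 0.8852, giving −½ ln(0.8852) = 0.060971.
1 − 2Q = 0.882948, giving −¼ ln(0.882948) = 0.031122.
d = 0.060971 + 0.031122 = 0.092093.

0.092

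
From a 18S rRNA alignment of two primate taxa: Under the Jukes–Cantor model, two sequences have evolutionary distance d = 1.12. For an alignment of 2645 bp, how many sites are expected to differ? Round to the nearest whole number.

Invert JC69: p = (3/4)(1 − e^(−4d/3)) = 0.75 × (1 − e^(-1.493333)) = 0.75 × (1 − 0.224623) = 0.581533.
Expected differing sites = pL ≈ 0.581533 × 2645 = 1538.154785 ≈ 1538.

1538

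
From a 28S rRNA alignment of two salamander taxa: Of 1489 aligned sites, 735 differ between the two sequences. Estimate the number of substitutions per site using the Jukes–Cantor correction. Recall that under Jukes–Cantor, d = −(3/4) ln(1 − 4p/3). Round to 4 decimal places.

p = 735/1489 ≈ 0.49362.
d = −(3/4) ln(1 − 4p/3) = −0.75 ln(1 − 0.65816) = −0.75 ln(0.34184)
  = −0.75 × (-1.073412) = 0.805059 substitutions/site.

0.8051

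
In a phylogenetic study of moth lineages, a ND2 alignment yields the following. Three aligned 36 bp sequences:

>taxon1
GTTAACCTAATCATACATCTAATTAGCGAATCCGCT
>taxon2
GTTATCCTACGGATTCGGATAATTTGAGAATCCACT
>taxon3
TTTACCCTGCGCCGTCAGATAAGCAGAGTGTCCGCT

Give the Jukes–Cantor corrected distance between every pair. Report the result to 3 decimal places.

d(taxon1,taxon2) = 0.392, d(taxon1,taxon3) = 0.608, d(taxon2,taxon3) = 0.493

taxon1–taxon2: 11/36 sites differ → p ≈ 0.305556, d = −0.75 ln(1 − 0.407408) = 0.392437 ≈ 0.392.
taxon1–taxon3: 15/36 sites differ → p ≈ 0.416667, d = −0.75 ln(1 − 0.555556) = 0.608198 ≈ 0.608.
taxon2–taxon3: 13/36 sites differ → p ≈ 0.361111, d = −0.75 ln(1 − 0.481481) = 0.492584 ≈ 0.493.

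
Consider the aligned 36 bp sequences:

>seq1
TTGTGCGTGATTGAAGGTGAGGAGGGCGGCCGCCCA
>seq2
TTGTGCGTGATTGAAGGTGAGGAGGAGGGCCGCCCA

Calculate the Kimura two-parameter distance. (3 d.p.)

Of 36 sites, 1 differences are transitions and 1 are transversions, so P = 1/36 ≈ 0.027778 and Q = 1/36 ≈ 0.027778.
Under the Kimura two-parameter model, d = −½ ln(1 − 2P − Q) − ¼ ln(1 − 2Q).
1 − 2P − Q = 0.916666, giving −½ ln(0.916666) = 0.043506.
1 − 2Q = 0.944444, giving −¼ ln(0.944444) = 0.014290.
d = 0.043506 + 0.014290 = 0.057796.

0.058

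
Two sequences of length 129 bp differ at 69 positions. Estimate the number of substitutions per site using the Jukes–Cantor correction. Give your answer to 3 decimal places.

0.937

p = 69/129 ≈ 0.534884.
d = −(3/4) ln(1 − 4p/3) = −0.75 ln(1 − 0.713179) = −0.75 ln(0.286821)
  = −0.75 × (-1.248897) = 0.936673 substitutions/site.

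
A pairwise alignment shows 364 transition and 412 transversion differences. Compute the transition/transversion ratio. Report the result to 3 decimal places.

R = 364/412 = 0.883495… ≈ 0.883 (to 3 d.p.).

0.883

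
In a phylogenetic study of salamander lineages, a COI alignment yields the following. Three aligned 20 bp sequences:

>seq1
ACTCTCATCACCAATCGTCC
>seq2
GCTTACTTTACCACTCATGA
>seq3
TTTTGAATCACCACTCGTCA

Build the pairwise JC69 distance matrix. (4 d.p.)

seq1–seq2: 9/20 sites differ → p = 0.45, d = −0.75 ln(1 − 0.6) = 0.687218 ≈ 0.6872.
seq1–seq3: 7/20 sites differ → p = 0.35, d = −0.75 ln(1 − 0.466667) = 0.471457 ≈ 0.4715.
seq2–seq3: 8/20 sites differ → p = 0.4, d = −0.75 ln(1 − 0.533333) = 0.571605 ≈ 0.5716.

d(seq1,seq2) = 0.6872, d(seq1,seq3) = 0.4715, d(seq2,seq3) = 0.5716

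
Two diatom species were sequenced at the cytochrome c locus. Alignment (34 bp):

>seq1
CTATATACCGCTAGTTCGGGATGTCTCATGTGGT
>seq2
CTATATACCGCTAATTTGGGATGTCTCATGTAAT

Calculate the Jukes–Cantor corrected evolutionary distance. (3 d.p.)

The sequences differ at 4 of 34 sites (14, 17, 32, 33), so p = 4/34 ≈ 0.117647.
d = −(3/4) ln(1 − 4p/3) = −0.75 ln(1 − 0.156863) = −0.75 ln(0.843137)
  = −0.75 × (-0.170626) = 0.127970 substitutions/site.

0.128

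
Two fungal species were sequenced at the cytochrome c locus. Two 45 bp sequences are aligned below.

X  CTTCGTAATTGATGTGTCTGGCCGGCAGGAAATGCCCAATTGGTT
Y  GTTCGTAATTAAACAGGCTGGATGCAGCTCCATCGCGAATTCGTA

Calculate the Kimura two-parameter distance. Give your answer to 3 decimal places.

Of 45 sites, 3 differences are transitions and 17 are transversions, so P = 3/45 ≈ 0.066667 and Q = 17/45 ≈ 0.377778.
Under the Kimura two-parameter model, d = −½ ln(1 − 2P − Q) − ¼ ln(1 − 2Q).
1 − 2P − Q = 0.488888, giving −½ ln(0.488888) = 0.357811.
1 − 2Q = 0.244444, giving −¼ ln(0.244444) = 0.352192.
d = 0.357811 + 0.352192 = 0.710003.

0.710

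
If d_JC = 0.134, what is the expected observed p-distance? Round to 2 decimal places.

p = (3/4)(1 − e^(−4d/3)) = 0.75 × (1 − e^(-0.178667)) = 0.75 × (1 − 0.836384) = 0.122712.

0.12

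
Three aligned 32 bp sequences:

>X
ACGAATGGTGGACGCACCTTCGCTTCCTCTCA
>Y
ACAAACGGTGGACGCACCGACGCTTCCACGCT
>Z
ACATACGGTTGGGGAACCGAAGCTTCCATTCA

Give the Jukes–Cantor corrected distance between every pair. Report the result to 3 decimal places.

X–Y: 7/32 sites differ → p = 0.21875, d = −0.75 ln(1 − 0.291667) = 0.258631 ≈ 0.259.
X–Z: 12/32 sites differ → p = 0.375, d = −0.75 ln(1 − 0.5) = 0.519860 ≈ 0.520.
Y–Z: 9/32 sites differ → p = 0.28125, d = −0.75 ln(1 − 0.375) = 0.352503 ≈ 0.353.

d(X,Y) = 0.259, d(X,Z) = 0.520, d(Y,Z) = 0.353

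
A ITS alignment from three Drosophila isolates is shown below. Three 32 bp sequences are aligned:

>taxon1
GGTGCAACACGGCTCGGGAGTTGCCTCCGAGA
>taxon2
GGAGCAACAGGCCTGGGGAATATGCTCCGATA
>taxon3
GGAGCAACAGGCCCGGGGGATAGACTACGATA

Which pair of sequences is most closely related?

taxon2 and taxon3

taxon1–taxon2: 9/32 differ, p = 0.281, d = 0.353.
taxon1–taxon3: 11/32 differ, p = 0.344, d = 0.460.
taxon2–taxon3: 5/32 differ, p = 0.156, d = 0.175.
The smallest distance is between taxon2 and taxon3.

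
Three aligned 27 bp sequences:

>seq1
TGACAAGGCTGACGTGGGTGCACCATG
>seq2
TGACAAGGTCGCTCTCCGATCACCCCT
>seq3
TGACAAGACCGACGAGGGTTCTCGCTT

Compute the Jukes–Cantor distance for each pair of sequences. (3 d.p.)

seq1–seq2: 12/27 sites differ → p ≈ 0.444444, d = −0.75 ln(1 − 0.592592) = 0.673455 ≈ 0.673.
seq1–seq3: 8/27 sites differ → p ≈ 0.296296, d = −0.75 ln(1 − 0.395061) = 0.376971 ≈ 0.377.
seq2–seq3: 12/27 sites differ → p ≈ 0.444444, d = −0.75 ln(1 − 0.592592) = 0.673455 ≈ 0.673.

d(seq1,seq2) = 0.673, d(seq1,seq3) = 0.377, d(seq2,seq3) = 0.673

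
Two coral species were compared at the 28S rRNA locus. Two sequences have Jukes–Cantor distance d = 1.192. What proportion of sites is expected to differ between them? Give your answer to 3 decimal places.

0.597

p = (3/4)(1 − e^(−4d/3)) = 0.75 × (1 − e^(-1.589333)) = 0.75 × (1 − 0.204062) = 0.596954.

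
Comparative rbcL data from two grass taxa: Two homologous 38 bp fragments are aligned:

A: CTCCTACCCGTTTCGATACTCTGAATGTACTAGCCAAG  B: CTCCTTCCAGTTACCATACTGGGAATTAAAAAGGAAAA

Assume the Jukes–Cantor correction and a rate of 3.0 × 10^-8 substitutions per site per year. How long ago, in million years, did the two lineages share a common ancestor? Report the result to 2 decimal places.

7.61

The sequences differ at 13 of 38 sites, so p = 13/38 ≈ 0.342105.
d = −(3/4) ln(1 − 4p/3) = −0.75 ln(1 − 0.45614) = −0.75 ln(0.54386)
  = −0.75 × (-0.609063) = 0.456797 substitutions/site.
Under a molecular clock d = 2μt, so t = d/(2μ) = 0.456797 / (2 × 3.0 × 10^-8) = 7.61 million years.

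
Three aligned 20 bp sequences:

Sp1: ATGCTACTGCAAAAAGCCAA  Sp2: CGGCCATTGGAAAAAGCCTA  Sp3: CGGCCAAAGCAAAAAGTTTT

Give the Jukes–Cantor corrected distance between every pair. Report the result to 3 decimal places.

Sp1–Sp2: 6/20 sites differ → p = 0.3, d = −0.75 ln(1 − 0.4) = 0.383119 ≈ 0.383.
Sp1–Sp3: 9/20 sites differ → p = 0.45, d = −0.75 ln(1 − 0.6) = 0.687218 ≈ 0.687.
Sp2–Sp3: 6/20 sites differ → p = 0.3, d = −0.75 ln(1 − 0.4) = 0.383119 ≈ 0.383.

d(Sp1,Sp2) = 0.383, d(Sp1,Sp3) = 0.687, d(Sp2,Sp3) = 0.383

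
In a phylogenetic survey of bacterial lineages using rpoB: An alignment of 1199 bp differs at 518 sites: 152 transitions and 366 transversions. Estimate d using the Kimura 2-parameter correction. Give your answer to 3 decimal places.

0.645

P = 152/1199 ≈ 0.126772 and Q = 366/1199 ≈ 0.305254.
Under the Kimura two-parameter model, d = −½ ln(1 − 2P − Q) − ¼ ln(1 − 2Q).
1 − 2P − Q = 0.441202, giving −½ ln(0.441202) = 0.409126.
1 − 2Q = 0.389492, giving −¼ ln(0.389492) = 0.235728.
d = 0.409126 + 0.235728 = 0.644854.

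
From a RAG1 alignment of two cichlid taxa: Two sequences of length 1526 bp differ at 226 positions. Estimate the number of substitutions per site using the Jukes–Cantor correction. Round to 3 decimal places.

p = 226/1526 ≈ 0.1481.
d = −(3/4) ln(1 − 4p/3) = −0.75 ln(1 − 0.197467) = −0.75 ln(0.802533)
  = −0.75 × (-0.219982) = 0.164987 substitutions/site.

0.165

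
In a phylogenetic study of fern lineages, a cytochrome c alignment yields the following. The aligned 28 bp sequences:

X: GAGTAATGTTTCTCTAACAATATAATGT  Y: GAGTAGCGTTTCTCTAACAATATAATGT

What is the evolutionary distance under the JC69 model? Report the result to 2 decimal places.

0.08

The sequences differ at 2 of 28 sites (6, 7), so p = 2/28 ≈ 0.071429.
d = −(3/4) ln(1 − 4p/3) = −0.75 ln(1 − 0.095239) = −0.75 ln(0.904761)
  = −0.75 × (-0.100084) = 0.075063 substitutions/site.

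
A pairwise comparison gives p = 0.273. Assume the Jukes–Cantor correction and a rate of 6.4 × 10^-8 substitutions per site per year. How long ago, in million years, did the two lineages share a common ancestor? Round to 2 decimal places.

d = −(3/4) ln(1 − 4p/3) = −0.75 ln(1 − 0.364) = −0.75 ln(0.636)
  = −0.75 × (-0.452557) = 0.339418 substitutions/site.
Under a molecular clock d = 2μt, so t = d/(2μ) = 0.339418 / (2 × 6.4 × 10^-8) = 2.65 million years.

2.65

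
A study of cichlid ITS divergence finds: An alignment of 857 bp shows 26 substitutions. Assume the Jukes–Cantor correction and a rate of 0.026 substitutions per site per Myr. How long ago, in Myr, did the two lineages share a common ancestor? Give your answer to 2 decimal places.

0.60

p = 26/857 ≈ 0.030338.
d = −(3/4) ln(1 − 4p/3) = −0.75 ln(1 − 0.040451) = −0.75 ln(0.959549)
  = −0.75 × (-0.041292) = 0.030969 substitutions/site.
Under a molecular clock d = 2μt, so t = d/(2μ) = 0.030969 / (2 × 0.026) = 0.60 Myr.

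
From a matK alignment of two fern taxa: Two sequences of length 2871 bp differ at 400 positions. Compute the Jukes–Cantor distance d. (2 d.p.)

0.15

p = 400/2871 ≈ 0.139324.
d = −(3/4) ln(1 − 4p/3) = −0.75 ln(1 − 0.185765) = −0.75 ln(0.814235)
  = −0.75 × (-0.205506) = 0.154130 substitutions/site.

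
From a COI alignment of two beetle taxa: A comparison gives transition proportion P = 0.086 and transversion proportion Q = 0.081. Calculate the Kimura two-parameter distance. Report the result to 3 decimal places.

Under the Kimura two-parameter model, d = −½ ln(1 − 2P − Q) − ¼ ln(1 − 2Q).
1 − 2P − Q = 0.747, giving −½ ln(0.747) = 0.145845.
1 − 2Q = 0.838, giving −¼ ln(0.838) = 0.044184.
d = 0.145845 + 0.044184 = 0.190029.

0.190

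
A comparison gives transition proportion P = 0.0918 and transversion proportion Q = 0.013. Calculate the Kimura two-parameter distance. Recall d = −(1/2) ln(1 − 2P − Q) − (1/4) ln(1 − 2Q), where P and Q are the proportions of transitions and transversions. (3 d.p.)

Under the Kimura two-parameter model, d = −½ ln(1 − 2P − Q) − ¼ ln(1 − 2Q).
1 − 2P − Q = 0.8034, giving −½ ln(0.8034) = 0.109451.
1 − 2Q = 0.974, giving −¼ ln(0.974) = 0.006586.
d = 0.109451 + 0.006586 = 0.116037.

0.116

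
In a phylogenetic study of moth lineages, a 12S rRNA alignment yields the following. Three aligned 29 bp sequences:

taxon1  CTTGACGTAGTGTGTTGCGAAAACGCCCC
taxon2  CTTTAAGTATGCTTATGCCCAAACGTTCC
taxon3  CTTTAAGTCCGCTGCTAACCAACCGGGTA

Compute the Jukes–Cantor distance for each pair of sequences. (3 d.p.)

d(taxon1,taxon2) = 0.529, d(taxon1,taxon3) = 0.998, d(taxon2,taxon3) = 0.529

taxon1–taxon2: 11/29 sites differ → p ≈ 0.37931, d = −0.75 ln(1 − 0.505747) = 0.528531 ≈ 0.529.
taxon1–taxon3: 16/29 sites differ → p ≈ 0.551724, d = −0.75 ln(1 − 0.735632) = 0.997810 ≈ 0.998.
taxon2–taxon3: 11/29 sites differ → p ≈ 0.37931, d = −0.75 ln(1 − 0.505747) = 0.528531 ≈ 0.529.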